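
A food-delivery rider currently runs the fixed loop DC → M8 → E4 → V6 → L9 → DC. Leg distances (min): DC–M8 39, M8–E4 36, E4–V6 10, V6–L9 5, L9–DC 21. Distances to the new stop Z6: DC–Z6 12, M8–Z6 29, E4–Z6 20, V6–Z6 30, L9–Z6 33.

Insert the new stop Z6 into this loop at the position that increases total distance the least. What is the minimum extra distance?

Insertion cost between consecutive stops i–j is d(i,Z6) + d(Z6,j) − d(i,j):
  between DC and M8: 12 + 29 − 39 = 2
  between M8 and E4: 29 + 20 − 36 = 13
  between E4 and V6: 20 + 30 − 10 = 40
  between V6 and L9: 30 + 33 − 5 = 58
  between L9 and DC: 33 + 12 − 21 = 24
Cheapest insertion is between DC and M8, adding 2.
New total = 111 + 2 = 113.

+2 min — insert Z6 between DC and M8.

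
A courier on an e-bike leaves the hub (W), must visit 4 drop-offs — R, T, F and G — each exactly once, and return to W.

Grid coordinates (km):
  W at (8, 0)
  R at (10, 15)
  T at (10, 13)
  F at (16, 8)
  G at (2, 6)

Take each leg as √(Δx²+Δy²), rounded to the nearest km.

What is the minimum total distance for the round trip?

Minimum total distance: 41 km.

With 4 stops there are 4!/2 = 12 distinct round trips (a route and its reverse cost the same).
W→R→T→F→G→W: 15+2+8+14+8 = 47
W→R→T→G→F→W: 15+2+11+14+11 = 53
W→R→F→T→G→W: 15+9+8+11+8 = 51
W→R→F→G→T→W: 15+9+14+11+13 = 62
W→R→G→T→F→W: 15+12+11+8+11 = 57
W→R→G→F→T→W: 15+12+14+8+13 = 62
W→T→R→F→G→W: 13+2+9+14+8 = 46
W→T→R→G→F→W: 13+2+12+14+11 = 52
W→T→F→R→G→W: 13+8+9+12+8 = 50
W→T→G→R→F→W: 13+11+12+9+11 = 56
W→F→R→T→G→W: 11+9+2+11+8 = 41
W→F→T→R→G→W: 11+8+2+12+8 = 41
The minimum is 41.
One optimal route: W → F → R → T → G → W (or its reverse).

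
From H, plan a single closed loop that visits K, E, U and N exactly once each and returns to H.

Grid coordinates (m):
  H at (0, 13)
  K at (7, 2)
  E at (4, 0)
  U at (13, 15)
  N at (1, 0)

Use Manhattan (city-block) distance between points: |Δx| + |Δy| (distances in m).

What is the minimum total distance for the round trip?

56 m — the shortest possible round trip.

H→K→E→U→N→H: 18+5+24+27+14 = 88
H→K→E→N→U→H: 18+5+3+27+15 = 68
H→K→U→E→N→H: 18+19+24+3+14 = 78
H→K→U→N→E→H: 18+19+27+3+17 = 84
H→K→N→E→U→H: 18+8+3+24+15 = 68
H→K→N→U→E→H: 18+8+27+24+17 = 94
H→E→K→U→N→H: 17+5+19+27+14 = 82
H→E→K→N→U→H: 17+5+8+27+15 = 72
H→E→U→K→N→H: 17+24+19+8+14 = 82
H→E→N→K→U→H: 17+3+8+19+15 = 62
H→U→K→E→N→H: 15+19+5+3+14 = 56
H→U→E→K→N→H: 15+24+5+8+14 = 66
The minimum is 56.
One optimal route: H → U → K → E → N → H (or its reverse).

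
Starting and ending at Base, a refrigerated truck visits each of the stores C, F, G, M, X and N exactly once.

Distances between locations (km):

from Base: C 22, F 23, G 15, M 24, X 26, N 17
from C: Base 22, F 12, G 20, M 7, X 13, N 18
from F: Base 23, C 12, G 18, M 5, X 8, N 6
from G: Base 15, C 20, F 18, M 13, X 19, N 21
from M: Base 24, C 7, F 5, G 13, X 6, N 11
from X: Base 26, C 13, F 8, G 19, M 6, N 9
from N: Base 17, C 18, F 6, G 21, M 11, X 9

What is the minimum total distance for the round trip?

Base → C → F → G → M → X → N → Base: 22+12+18+13+6+9+17 = 97
Base → C → F → G → M → N → X → Base: 22+12+18+13+11+9+26 = 111
Base → C → F → G → X → M → N → Base: 22+12+18+19+6+11+17 = 105
Base → C → F → G → X → N → M → Base: 22+12+18+19+9+11+24 = 115
Base → C → F → G → N → M → X → Base: 22+12+18+21+11+6+26 = 116
Base → C → F → G → N → X → M → Base: 22+12+18+21+9+6+24 = 112
Base → C → F → M → G → X → N → Base: 22+12+5+13+19+9+17 = 97
Base → C → F → M → G → N → X → Base: 22+12+5+13+21+9+26 = 108
… (352 more)
Base → G → C → M → X → F → N → Base: 15+20+7+6+8+6+17 = 79  ← best
The minimum is 79.
One optimal route: Base → G → C → M → X → F → N → Base (or its reverse).

Shortest round trip = 79 km.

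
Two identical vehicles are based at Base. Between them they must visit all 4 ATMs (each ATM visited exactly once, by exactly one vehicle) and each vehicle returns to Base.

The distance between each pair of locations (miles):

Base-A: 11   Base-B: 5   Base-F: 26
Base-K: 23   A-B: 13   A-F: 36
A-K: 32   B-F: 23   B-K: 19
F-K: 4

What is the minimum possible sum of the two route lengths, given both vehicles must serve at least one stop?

Check every non-empty split of the stops between the two vehicles; for each half take its own optimal tour:
  {A} + {B, F, K}: 22 + 54 = 76
  {B} + {A, F, K}: 10 + 73 = 83
  {A, B} + {F, K}: 29 + 53 = 82
  {F} + {A, B, K}: 52 + 66 = 118
  {A, F} + {B, K}: 73 + 47 = 120
  {B, F} + {A, K}: 54 + 66 = 120
  … (7 splits in total)
Best: vehicle 1 Base → A → Base = 22; vehicle 2 Base → B → K → F → Base = 54; combined 76.

Minimum combined distance: 76 miles.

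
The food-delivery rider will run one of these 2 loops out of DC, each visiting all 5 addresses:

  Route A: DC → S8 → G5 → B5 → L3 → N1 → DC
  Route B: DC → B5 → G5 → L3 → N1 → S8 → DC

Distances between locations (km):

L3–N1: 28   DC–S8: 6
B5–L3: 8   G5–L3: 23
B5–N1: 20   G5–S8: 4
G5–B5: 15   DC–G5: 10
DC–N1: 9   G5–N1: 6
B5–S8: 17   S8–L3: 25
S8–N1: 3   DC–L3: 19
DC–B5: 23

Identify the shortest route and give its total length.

70 km — Route A is the shortest.

Route A: 6 + 4 + 15 + 8 + 28 + 9 = 70
Route B: 23 + 15 + 23 + 28 + 3 + 6 = 98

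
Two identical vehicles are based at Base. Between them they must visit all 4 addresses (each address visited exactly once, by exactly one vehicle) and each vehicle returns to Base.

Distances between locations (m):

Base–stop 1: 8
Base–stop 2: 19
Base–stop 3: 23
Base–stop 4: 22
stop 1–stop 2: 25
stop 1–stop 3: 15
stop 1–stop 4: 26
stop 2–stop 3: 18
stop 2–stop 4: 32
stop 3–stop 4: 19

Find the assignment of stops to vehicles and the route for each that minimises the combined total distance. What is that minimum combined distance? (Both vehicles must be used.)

94 m — the smallest possible combined total.

Check every non-empty split of the stops between the two vehicles; for each half take its own optimal tour:
  {stop 1} + {stop 2, stop 3, stop 4}: 16 + 78 = 94
  {stop 2} + {stop 1, stop 3, stop 4}: 38 + 64 = 102
  {stop 1, stop 2} + {stop 3, stop 4}: 52 + 64 = 116
  {stop 3} + {stop 1, stop 2, stop 4}: 46 + 85 = 131
  {stop 1, stop 3} + {stop 2, stop 4}: 46 + 73 = 119
  {stop 2, stop 3} + {stop 1, stop 4}: 60 + 56 = 116
  … (7 splits in total)
Best: vehicle 1 Base → stop 1 → Base = 16; vehicle 2 Base → stop 2 → stop 3 → stop 4 → Base = 78; combined 94.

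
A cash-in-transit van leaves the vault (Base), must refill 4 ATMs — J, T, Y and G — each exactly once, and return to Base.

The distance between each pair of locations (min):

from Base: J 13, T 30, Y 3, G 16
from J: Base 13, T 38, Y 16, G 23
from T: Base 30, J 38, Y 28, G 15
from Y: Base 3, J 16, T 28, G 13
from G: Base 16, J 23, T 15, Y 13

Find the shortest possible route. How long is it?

Minimum total distance: 82 min.

There are 12 distinct closed tours to check (reversals are equivalent).
Base → J → T → Y → G → Base: 13+38+28+13+16 = 108
Base → J → T → G → Y → Base: 13+38+15+13+3 = 82
Base → J → Y → T → G → Base: 13+16+28+15+16 = 88
Base → J → Y → G → T → Base: 13+16+13+15+30 = 87
Base → J → G → T → Y → Base: 13+23+15+28+3 = 82
Base → J → G → Y → T → Base: 13+23+13+28+30 = 107
Base → T → J → Y → G → Base: 30+38+16+13+16 = 113
Base → T → J → G → Y → Base: 30+38+23+13+3 = 107
Base → T → Y → J → G → Base: 30+28+16+23+16 = 113
Base → T → G → J → Y → Base: 30+15+23+16+3 = 87
Base → Y → J → T → G → Base: 3+16+38+15+16 = 88
Base → Y → T → J → G → Base: 3+28+38+23+16 = 108
The minimum is 82.
One optimal route: Base → J → T → G → Y → Base (or its reverse).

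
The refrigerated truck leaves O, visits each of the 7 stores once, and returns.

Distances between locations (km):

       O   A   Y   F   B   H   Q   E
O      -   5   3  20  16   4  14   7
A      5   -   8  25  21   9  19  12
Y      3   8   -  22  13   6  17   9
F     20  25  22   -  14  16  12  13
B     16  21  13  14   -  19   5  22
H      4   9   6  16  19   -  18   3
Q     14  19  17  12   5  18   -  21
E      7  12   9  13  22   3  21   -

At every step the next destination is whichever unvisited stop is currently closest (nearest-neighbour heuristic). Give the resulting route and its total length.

O → [Y:3 / H:4 / A:5 / E:7 / Q:14 / B:16 / F:20] → Y (3)
Y → [H:6 / A:8 / E:9 / B:13 / Q:17 / F:22] → H (6)
H → [E:3 / A:9 / F:16 / Q:18 / B:19] → E (3)
E → [A:12 / F:13 / Q:21 / B:22] → A (12)
A → [Q:19 / B:21 / F:25] → Q (19)
Q → [B:5 / F:12] → B (5)
B → [F:14] → F (14)
Return F→O: 20.
Total = 3 + 6 + 3 + 12 + 19 + 5 + 14 + 20 = 82.

Nearest-neighbour total = 82 km; route O → Y → H → E → A → Q → B → F → O.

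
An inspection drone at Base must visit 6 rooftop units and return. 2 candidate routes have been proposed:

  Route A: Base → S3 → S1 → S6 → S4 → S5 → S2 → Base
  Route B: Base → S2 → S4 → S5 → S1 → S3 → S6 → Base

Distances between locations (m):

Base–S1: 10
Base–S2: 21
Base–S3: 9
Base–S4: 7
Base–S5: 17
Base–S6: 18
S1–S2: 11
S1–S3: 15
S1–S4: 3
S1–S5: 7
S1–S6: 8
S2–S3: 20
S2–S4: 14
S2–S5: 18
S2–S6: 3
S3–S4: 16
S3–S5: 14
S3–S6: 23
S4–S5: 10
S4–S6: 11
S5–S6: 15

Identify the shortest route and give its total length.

92 m — Route A is the shortest.

Route A: 9 + 15 + 8 + 11 + 10 + 18 + 21 = 92
Route B: 21 + 14 + 10 + 7 + 15 + 23 + 18 = 108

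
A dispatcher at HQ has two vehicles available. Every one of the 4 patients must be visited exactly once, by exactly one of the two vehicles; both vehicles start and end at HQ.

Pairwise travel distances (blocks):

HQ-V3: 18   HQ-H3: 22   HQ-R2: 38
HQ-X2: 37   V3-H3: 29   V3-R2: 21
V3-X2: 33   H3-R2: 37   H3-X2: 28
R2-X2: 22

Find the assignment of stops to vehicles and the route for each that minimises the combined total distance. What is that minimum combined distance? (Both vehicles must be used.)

Minimum combined distance: 142 blocks.

Try each way of splitting the stops between the two vehicles (each non-empty) and, for each split, find the best tour for each vehicle:
  {V3} + {H3, R2, X2}: 36 + 110 = 146
  {H3} + {V3, R2, X2}: 44 + 98 = 142
  {V3, H3} + {R2, X2}: 69 + 97 = 166
  {R2} + {V3, H3, X2}: 76 + 101 = 177
  {V3, R2} + {H3, X2}: 77 + 87 = 164
  {H3, R2} + {V3, X2}: 97 + 88 = 185
  … (7 splits in total)
Best: vehicle 1 HQ → H3 → HQ = 44; vehicle 2 HQ → V3 → R2 → X2 → HQ = 98; combined 142.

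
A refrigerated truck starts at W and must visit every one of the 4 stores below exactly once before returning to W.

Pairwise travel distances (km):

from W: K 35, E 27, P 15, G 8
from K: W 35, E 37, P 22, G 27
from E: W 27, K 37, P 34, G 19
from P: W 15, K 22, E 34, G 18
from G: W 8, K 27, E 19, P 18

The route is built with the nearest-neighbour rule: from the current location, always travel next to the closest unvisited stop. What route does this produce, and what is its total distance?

W → [G:8 / P:15 / E:27 / K:35] → G (8)
G → [P:18 / E:19 / K:27] → P (18)
P → [K:22 / E:34] → K (22)
K → [E:37] → E (37)
Return E→W: 27.
Total = 8 + 18 + 22 + 37 + 27 = 112.

112 km along W → G → P → K → E → W.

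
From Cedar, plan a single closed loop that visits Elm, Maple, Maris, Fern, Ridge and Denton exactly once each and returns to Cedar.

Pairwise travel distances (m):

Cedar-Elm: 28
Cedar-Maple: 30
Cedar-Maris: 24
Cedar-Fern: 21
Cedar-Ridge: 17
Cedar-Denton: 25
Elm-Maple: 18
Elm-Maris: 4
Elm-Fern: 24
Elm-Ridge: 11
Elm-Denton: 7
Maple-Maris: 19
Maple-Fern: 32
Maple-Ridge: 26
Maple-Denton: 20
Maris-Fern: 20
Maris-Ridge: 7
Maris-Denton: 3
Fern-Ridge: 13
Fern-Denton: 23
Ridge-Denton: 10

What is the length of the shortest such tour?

99 m — the shortest possible round trip.

With 6 stops there are 6!/2 = 360 distinct round trips (a route and its reverse cost the same).
Cedar-Elm-Maple-Maris-Fern-Ridge-Denton-Cedar: 28+18+19+20+13+10+25 = 133
Cedar-Elm-Maple-Maris-Fern-Denton-Ridge-Cedar: 28+18+19+20+23+10+17 = 135
Cedar-Elm-Maple-Maris-Ridge-Fern-Denton-Cedar: 28+18+19+7+13+23+25 = 133
Cedar-Elm-Maple-Maris-Ridge-Denton-Fern-Cedar: 28+18+19+7+10+23+21 = 126
Cedar-Elm-Maple-Maris-Denton-Fern-Ridge-Cedar: 28+18+19+3+23+13+17 = 121
Cedar-Elm-Maple-Maris-Denton-Ridge-Fern-Cedar: 28+18+19+3+10+13+21 = 112
Cedar-Elm-Maple-Fern-Maris-Ridge-Denton-Cedar: 28+18+32+20+7+10+25 = 140
Cedar-Elm-Maple-Fern-Maris-Denton-Ridge-Cedar: 28+18+32+20+3+10+17 = 128
… (352 more)
Cedar-Maple-Elm-Maris-Denton-Ridge-Fern-Cedar: 30+18+4+3+10+13+21 = 99  ← best
The minimum is 99.
One optimal route: Cedar → Maple → Elm → Maris → Denton → Ridge → Fern → Cedar (or its reverse).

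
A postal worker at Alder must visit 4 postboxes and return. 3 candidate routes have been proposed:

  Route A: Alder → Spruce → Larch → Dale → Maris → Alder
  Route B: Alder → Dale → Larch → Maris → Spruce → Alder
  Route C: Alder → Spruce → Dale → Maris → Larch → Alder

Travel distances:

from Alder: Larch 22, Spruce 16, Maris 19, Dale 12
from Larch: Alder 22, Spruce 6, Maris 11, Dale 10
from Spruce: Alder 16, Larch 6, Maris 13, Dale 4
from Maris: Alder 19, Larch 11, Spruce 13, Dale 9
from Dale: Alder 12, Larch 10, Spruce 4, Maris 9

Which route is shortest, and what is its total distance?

Shortest is Route A, total 60.

Route A: 16 + 6 + 10 + 9 + 19 = 60
Route B: 12 + 10 + 11 + 13 + 16 = 62
Route C: 16 + 4 + 9 + 11 + 22 = 62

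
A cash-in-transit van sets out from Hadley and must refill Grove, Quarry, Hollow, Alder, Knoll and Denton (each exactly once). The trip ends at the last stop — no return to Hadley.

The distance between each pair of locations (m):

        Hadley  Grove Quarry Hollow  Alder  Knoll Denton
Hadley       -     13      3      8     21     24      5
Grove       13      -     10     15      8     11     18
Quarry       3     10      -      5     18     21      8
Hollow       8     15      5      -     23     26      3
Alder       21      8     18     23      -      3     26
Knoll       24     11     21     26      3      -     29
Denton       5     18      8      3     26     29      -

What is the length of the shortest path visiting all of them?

There are 6! = 720 possible orderings.
Hadley→Grove→Quarry→Hollow→Alder→Knoll→Denton: 13+10+5+23+3+29 = 83
Hadley→Grove→Quarry→Hollow→Alder→Denton→Knoll: 13+10+5+23+26+29 = 106
Hadley→Grove→Quarry→Hollow→Knoll→Alder→Denton: 13+10+5+26+3+26 = 83
Hadley→Grove→Quarry→Hollow→Knoll→Denton→Alder: 13+10+5+26+29+26 = 109
Hadley→Grove→Quarry→Hollow→Denton→Alder→Knoll: 13+10+5+3+26+3 = 60
Hadley→Grove→Quarry→Hollow→Denton→Knoll→Alder: 13+10+5+3+29+3 = 63
Hadley→Grove→Quarry→Alder→Hollow→Knoll→Denton: 13+10+18+23+26+29 = 119
Hadley→Grove→Quarry→Alder→Hollow→Denton→Knoll: 13+10+18+23+3+29 = 96
… (712 more)
Hadley→Denton→Hollow→Quarry→Grove→Alder→Knoll: 5+3+5+10+8+3 = 34  ← best
The minimum is 34.
One shortest path: Hadley → Denton → Hollow → Quarry → Grove → Alder → Knoll.

Shortest open route: 34 m.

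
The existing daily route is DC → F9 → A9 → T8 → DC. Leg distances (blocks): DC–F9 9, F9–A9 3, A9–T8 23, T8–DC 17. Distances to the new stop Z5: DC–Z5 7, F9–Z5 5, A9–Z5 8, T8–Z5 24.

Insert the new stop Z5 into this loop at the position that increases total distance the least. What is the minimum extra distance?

Minimum extra distance: 3 blocks, inserting Z5 between DC and F9.

Insertion cost between consecutive stops i–j is d(i,Z5) + d(Z5,j) − d(i,j):
  between DC and F9: 7 + 5 − 9 = 3
  between F9 and A9: 5 + 8 − 3 = 10
  between A9 and T8: 8 + 24 − 23 = 9
  between T8 and DC: 24 + 7 − 17 = 14
Cheapest insertion is between DC and F9, adding 3.
New total = 52 + 3 = 55.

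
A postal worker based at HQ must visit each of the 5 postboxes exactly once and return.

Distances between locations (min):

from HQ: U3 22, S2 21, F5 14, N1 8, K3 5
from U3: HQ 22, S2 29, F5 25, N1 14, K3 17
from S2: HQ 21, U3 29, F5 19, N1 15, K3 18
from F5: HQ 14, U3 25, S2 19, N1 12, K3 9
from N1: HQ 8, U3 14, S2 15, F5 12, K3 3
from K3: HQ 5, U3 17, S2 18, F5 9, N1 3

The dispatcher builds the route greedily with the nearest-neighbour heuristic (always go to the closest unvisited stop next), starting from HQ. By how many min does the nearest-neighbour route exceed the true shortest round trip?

HQ: K3=5, N1=8, F5=14, S2=21, U3=22 ⇒ K3
K3: N1=3, F5=9, U3=17, S2=18 ⇒ N1
N1: F5=12, U3=14, S2=15 ⇒ F5
F5: S2=19, U3=25 ⇒ S2
S2: U3=29 ⇒ U3
NN route HQ → K3 → N1 → F5 → S2 → U3 → HQ costs 90.
Optimal: HQ → U3 → N1 → S2 → F5 → K3 → HQ costs 84 (by enumerating all 60 distinct tours).
Excess = 90 − 84 = 6.

The nearest-neighbour route is 6 min longer than optimal.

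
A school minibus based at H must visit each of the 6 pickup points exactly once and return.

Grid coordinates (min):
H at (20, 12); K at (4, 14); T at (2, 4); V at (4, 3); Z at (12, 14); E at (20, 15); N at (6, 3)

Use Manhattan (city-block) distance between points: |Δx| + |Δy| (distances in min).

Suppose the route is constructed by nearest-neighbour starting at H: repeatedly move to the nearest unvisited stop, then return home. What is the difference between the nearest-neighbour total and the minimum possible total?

4 min longer than the optimal tour.

H: E=3, Z=10, K=18, N=23, V=25, T=26 ⇒ E
E: Z=9, K=17, N=26, V=28, T=29 ⇒ Z
Z: K=8, N=17, V=19, T=20 ⇒ K
K: V=11, T=12, N=13 ⇒ V
V: N=2, T=3 ⇒ N
N: T=5 ⇒ T
NN route H → E → Z → K → V → N → T → H costs 64.
Optimal: H → E → Z → K → T → V → N → H costs 60 (by enumerating all 360 distinct tours).
Excess = 64 − 60 = 4.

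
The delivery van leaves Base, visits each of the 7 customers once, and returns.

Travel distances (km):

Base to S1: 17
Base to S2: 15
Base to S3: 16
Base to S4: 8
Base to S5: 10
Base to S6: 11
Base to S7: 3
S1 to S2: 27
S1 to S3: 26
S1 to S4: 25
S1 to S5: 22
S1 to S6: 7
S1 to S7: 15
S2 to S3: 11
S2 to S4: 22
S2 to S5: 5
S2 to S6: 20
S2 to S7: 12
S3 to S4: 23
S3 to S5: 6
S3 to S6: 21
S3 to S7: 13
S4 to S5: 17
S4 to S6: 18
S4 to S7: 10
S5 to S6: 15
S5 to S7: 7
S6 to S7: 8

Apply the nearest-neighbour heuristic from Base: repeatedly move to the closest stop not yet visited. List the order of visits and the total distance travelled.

Base → [S7:3 / S4:8 / S5:10 / S6:11 / S2:15 / S3:16 / S1:17] → S7 (3)
S7 → [S5:7 / S6:8 / S4:10 / S2:12 / S3:13 / S1:15] → S5 (7)
S5 → [S2:5 / S3:6 / S6:15 / S4:17 / S1:22] → S2 (5)
S2 → [S3:11 / S6:20 / S4:22 / S1:27] → S3 (11)
S3 → [S6:21 / S4:23 / S1:26] → S6 (21)
S6 → [S1:7 / S4:18] → S1 (7)
S1 → [S4:25] → S4 (25)
Return S4→Base: 8.
Total = 3 + 7 + 5 + 11 + 21 + 7 + 25 + 8 = 87.

Total distance 87 km via the nearest-neighbour route Base → S7 → S5 → S2 → S3 → S6 → S1 → S4 → Base.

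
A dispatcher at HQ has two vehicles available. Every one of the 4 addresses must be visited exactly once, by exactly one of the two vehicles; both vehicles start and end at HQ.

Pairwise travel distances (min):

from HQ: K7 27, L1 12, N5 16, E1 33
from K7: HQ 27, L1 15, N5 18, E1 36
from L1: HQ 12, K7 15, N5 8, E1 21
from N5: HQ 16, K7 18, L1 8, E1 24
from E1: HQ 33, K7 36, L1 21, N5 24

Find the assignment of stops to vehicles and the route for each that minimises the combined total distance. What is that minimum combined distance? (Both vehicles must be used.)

Minimum combined distance: 126 min.

Check every non-empty split of the stops between the two vehicles; for each half take its own optimal tour:
  {K7} + {L1, N5, E1}: 54 + 73 = 127
  {L1} + {K7, N5, E1}: 24 + 102 = 126
  {K7, L1} + {N5, E1}: 54 + 73 = 127
  {N5} + {K7, L1, E1}: 32 + 96 = 128
  {K7, N5} + {L1, E1}: 61 + 66 = 127
  {L1, N5} + {K7, E1}: 36 + 96 = 132
  … (7 splits in total)
Best: vehicle 1 HQ → L1 → HQ = 24; vehicle 2 HQ → K7 → N5 → E1 → HQ = 102; combined 126.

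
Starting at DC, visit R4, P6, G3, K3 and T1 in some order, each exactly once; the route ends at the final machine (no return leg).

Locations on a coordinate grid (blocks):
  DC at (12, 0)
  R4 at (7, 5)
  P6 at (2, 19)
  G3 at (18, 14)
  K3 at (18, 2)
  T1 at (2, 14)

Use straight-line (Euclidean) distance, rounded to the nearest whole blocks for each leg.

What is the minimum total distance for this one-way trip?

47 blocks — the minimum one-way total.

There are 5! = 120 possible orderings.
DC - R4 - P6 - G3 - K3 - T1: 7+15+17+12+20 = 71
DC - R4 - P6 - G3 - T1 - K3: 7+15+17+16+20 = 75
DC - R4 - P6 - K3 - G3 - T1: 7+15+23+12+16 = 73
DC - R4 - P6 - K3 - T1 - G3: 7+15+23+20+16 = 81
DC - R4 - P6 - T1 - G3 - K3: 7+15+5+16+12 = 55
DC - R4 - P6 - T1 - K3 - G3: 7+15+5+20+12 = 59
DC - R4 - G3 - P6 - K3 - T1: 7+14+17+23+20 = 81
DC - R4 - G3 - P6 - T1 - K3: 7+14+17+5+20 = 63
DC - R4 - G3 - K3 - P6 - T1: 7+14+12+23+5 = 61
DC - R4 - G3 - K3 - T1 - P6: 7+14+12+20+5 = 58
DC - R4 - G3 - T1 - P6 - K3: 7+14+16+5+23 = 65
DC - R4 - G3 - T1 - K3 - P6: 7+14+16+20+23 = 80
DC - R4 - K3 - P6 - G3 - T1: 7+11+23+17+16 = 74
DC - R4 - K3 - P6 - T1 - G3: 7+11+23+5+16 = 62
… (106 more)
DC - K3 - G3 - R4 - T1 - P6: 6+12+14+10+5 = 47  ← best
The minimum is 47.
One shortest path: DC → K3 → G3 → R4 → T1 → P6.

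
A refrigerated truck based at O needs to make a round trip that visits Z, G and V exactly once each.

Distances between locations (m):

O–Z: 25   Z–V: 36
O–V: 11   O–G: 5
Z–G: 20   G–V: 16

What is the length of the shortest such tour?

With 3 stops there are 3!/2 = 3 distinct round trips (a route and its reverse cost the same).
O - Z - G - V - O: 25+20+16+11 = 72
O - Z - V - G - O: 25+36+16+5 = 82
O - G - Z - V - O: 5+20+36+11 = 72
The minimum is 72.
One optimal route: O → Z → G → V → O (or its reverse).

Minimum total distance: 72 m.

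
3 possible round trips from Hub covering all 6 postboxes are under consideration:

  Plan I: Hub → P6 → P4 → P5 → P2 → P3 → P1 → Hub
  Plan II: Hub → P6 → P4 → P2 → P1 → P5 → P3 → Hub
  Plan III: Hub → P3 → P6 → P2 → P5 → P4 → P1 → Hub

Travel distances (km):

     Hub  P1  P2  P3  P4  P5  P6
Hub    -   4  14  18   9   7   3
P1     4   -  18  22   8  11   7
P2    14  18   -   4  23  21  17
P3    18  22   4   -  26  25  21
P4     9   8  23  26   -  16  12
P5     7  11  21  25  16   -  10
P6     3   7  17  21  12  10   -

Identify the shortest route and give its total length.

Shortest is Plan I, total 82 km.

Plan I: 3 + 12 + 16 + 21 + 4 + 22 + 4 = 82
Plan II: 3 + 12 + 23 + 18 + 11 + 25 + 18 = 110
Plan III: 18 + 21 + 17 + 21 + 16 + 8 + 4 = 105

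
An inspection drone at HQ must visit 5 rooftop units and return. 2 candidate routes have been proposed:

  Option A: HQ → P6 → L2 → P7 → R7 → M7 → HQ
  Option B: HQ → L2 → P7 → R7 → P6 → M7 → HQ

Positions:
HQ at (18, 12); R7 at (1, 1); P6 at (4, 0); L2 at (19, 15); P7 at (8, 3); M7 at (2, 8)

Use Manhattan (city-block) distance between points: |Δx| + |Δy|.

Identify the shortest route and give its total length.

70 — Option B is the shortest.

Option A: 26 + 30 + 23 + 9 + 8 + 20 = 116
Option B: 4 + 23 + 9 + 4 + 10 + 20 = 70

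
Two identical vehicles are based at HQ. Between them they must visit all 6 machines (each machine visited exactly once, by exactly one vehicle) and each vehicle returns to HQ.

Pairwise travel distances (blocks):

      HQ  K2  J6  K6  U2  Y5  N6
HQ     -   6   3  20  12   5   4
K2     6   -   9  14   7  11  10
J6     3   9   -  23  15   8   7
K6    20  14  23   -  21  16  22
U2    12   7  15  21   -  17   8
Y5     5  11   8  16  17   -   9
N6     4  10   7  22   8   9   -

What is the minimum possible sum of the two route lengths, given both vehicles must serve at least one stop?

Minimum combined distance: 60 blocks.

There are 2^5 − 1 = 31 ways to divide the 6 stops into two non-empty groups. For each, the best each vehicle can do is its own shortest tour through its group:
  {K2} + {J6, K6, U2, Y5, N6}: 12 + 60 = 72
  {J6} + {K2, K6, U2, Y5, N6}: 6 + 54 = 60
  {K2, J6} + {K6, U2, Y5, N6}: 18 + 54 = 72
  {K6} + {K2, J6, U2, Y5, N6}: 40 + 41 = 81
  {K2, K6} + {J6, U2, Y5, N6}: 40 + 40 = 80
  {J6, K6} + {K2, U2, Y5, N6}: 46 + 35 = 81
  … (31 splits in total)
Best: vehicle 1 HQ → J6 → HQ = 6; vehicle 2 HQ → Y5 → K6 → K2 → U2 → N6 → HQ = 54; combined 60.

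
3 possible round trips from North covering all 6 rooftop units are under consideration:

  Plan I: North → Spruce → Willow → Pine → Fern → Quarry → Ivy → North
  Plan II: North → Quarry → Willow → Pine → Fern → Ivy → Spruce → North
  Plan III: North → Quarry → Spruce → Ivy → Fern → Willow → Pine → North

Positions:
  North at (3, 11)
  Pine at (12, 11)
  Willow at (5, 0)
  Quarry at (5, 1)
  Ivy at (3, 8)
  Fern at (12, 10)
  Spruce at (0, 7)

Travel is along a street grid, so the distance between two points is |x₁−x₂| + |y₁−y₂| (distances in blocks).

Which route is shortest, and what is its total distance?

Plan I: 7 + 12 + 18 + 1 + 16 + 9 + 3 = 66
Plan II: 12 + 1 + 18 + 1 + 11 + 4 + 7 = 54
Plan III: 12 + 11 + 4 + 11 + 17 + 18 + 9 = 82

54 blocks — Plan II is the shortest.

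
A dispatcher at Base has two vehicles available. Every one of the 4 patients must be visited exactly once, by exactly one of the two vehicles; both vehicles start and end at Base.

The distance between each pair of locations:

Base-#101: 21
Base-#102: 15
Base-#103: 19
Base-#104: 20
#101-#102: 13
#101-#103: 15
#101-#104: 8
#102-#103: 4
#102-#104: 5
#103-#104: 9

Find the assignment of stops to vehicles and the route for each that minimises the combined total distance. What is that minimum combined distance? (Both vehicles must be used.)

Try each way of splitting the stops between the two vehicles (each non-empty) and, for each split, find the best tour for each vehicle:
  {#101} + {#102, #103, #104}: 42 + 48 = 90
  {#102} + {#101, #103, #104}: 30 + 57 = 87
  {#101, #102} + {#103, #104}: 49 + 48 = 97
  {#103} + {#101, #102, #104}: 38 + 49 = 87
  {#101, #103} + {#102, #104}: 55 + 40 = 95
  {#102, #103} + {#101, #104}: 38 + 49 = 87
  … (7 splits in total)
Best: vehicle 1 Base → #102 → Base = 30; vehicle 2 Base → #101 → #104 → #103 → Base = 57; combined 87.

87 — the smallest possible combined total.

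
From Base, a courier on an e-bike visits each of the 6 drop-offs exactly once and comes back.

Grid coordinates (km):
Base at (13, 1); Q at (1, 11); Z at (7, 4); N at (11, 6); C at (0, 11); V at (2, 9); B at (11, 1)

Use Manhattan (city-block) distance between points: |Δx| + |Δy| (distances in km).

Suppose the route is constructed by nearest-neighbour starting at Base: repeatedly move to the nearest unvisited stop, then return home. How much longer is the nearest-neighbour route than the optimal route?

Base: B=2, N=7, Z=9, V=19, Q=22, C=23 ⇒ B
B: N=5, Z=7, V=17, Q=20, C=21 ⇒ N
N: Z=6, V=12, Q=15, C=16 ⇒ Z
Z: V=10, Q=13, C=14 ⇒ V
V: Q=3, C=4 ⇒ Q
Q: C=1 ⇒ C
NN route Base → B → N → Z → V → Q → C → Base costs 50.
Optimal: Base → Z → Q → C → V → N → B → Base costs 46 (by enumerating all 360 distinct tours).
Excess = 50 − 46 = 4.

The nearest-neighbour route is 4 km longer than optimal.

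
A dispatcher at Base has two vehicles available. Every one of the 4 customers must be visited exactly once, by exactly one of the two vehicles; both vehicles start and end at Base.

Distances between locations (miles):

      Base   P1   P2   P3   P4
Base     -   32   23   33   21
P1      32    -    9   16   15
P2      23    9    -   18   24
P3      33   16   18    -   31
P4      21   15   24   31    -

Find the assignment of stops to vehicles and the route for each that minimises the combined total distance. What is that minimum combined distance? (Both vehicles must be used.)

Try each way of splitting the stops between the two vehicles (each non-empty) and, for each split, find the best tour for each vehicle:
  {P1} + {P2, P3, P4}: 64 + 93 = 157
  {P2} + {P1, P3, P4}: 46 + 85 = 131
  {P1, P2} + {P3, P4}: 64 + 85 = 149
  {P3} + {P1, P2, P4}: 66 + 68 = 134
  {P1, P3} + {P2, P4}: 81 + 68 = 149
  {P2, P3} + {P1, P4}: 74 + 68 = 142
  … (7 splits in total)
  {P1, P2, P3} + {P4}: 81 + 42 = 123  ← best
Best: vehicle 1 Base → P2 → P1 → P3 → Base = 81; vehicle 2 Base → P4 → Base = 42; combined 123.

Minimum combined distance: 123 miles.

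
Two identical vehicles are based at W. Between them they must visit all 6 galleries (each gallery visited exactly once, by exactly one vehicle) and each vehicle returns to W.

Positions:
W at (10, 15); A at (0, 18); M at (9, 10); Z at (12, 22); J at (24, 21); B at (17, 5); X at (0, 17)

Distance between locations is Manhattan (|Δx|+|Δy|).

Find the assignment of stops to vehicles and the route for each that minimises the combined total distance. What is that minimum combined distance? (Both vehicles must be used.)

There are 2^5 − 1 = 31 ways to divide the 6 stops into two non-empty groups. For each, the best each vehicle can do is its own shortest tour through its group:
  {A} + {M, Z, J, B, X}: 26 + 84 = 110
  {M} + {A, Z, J, B, X}: 12 + 82 = 94
  {A, M} + {Z, J, B, X}: 36 + 82 = 118
  {Z} + {A, M, J, B, X}: 18 + 82 = 100
  {A, Z} + {M, J, B, X}: 38 + 82 = 120
  {M, Z} + {A, J, B, X}: 30 + 80 = 110
  … (31 splits in total)
  {M, Z, J, B} + {A, X}: 64 + 26 = 90  ← best
Best: vehicle 1 W → M → B → J → Z → W = 64; vehicle 2 W → A → X → W = 26; combined 90.

90 — the smallest possible combined total.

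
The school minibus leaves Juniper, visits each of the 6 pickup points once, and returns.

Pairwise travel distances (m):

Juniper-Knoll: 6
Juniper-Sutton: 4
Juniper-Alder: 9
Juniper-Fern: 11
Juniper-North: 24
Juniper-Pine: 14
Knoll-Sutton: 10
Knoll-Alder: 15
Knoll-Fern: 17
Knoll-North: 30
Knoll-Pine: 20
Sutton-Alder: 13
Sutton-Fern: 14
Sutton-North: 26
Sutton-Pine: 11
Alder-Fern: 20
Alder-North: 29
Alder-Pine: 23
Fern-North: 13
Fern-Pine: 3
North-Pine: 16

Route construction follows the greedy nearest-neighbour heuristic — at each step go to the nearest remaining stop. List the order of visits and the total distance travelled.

From Juniper: distances to unvisited — Sutton=4, Knoll=6, Alder=9, Fern=11, Pine=14, North=24. Nearest is Sutton (4).
From Sutton: distances to unvisited — Knoll=10, Pine=11, Alder=13, Fern=14, North=26. Nearest is Knoll (10).
From Knoll: distances to unvisited — Alder=15, Fern=17, Pine=20, North=30. Nearest is Alder (15).
From Alder: distances to unvisited — Fern=20, Pine=23, North=29. Nearest is Fern (20).
From Fern: distances to unvisited — Pine=3, North=13. Nearest is Pine (3).
From Pine: distances to unvisited — North=16. Nearest is North (16).
Return North→Juniper: 24.
Total = 4 + 10 + 15 + 20 + 3 + 16 + 24 = 92.

Nearest-neighbour total = 92 m; route Juniper → Sutton → Knoll → Alder → Fern → Pine → North → Juniper.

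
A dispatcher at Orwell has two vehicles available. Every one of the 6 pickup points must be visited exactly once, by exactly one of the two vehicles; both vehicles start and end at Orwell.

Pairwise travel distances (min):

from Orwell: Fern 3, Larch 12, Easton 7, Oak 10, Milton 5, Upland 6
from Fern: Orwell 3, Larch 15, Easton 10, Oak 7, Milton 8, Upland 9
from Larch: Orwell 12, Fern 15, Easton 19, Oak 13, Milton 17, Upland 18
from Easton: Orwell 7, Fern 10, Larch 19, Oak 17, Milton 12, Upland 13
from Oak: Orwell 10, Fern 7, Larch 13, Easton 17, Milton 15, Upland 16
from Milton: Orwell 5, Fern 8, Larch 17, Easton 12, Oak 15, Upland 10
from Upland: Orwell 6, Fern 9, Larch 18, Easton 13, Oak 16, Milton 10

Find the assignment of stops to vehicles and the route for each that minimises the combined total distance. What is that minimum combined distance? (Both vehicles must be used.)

Check every non-empty split of the stops between the two vehicles; for each half take its own optimal tour:
  {Fern} + {Larch, Easton, Oak, Milton, Upland}: 6 + 70 = 76
  {Larch} + {Fern, Easton, Oak, Milton, Upland}: 24 + 55 = 79
  {Fern, Larch} + {Easton, Oak, Milton, Upland}: 30 + 55 = 85
  {Easton} + {Fern, Larch, Oak, Milton, Upland}: 14 + 56 = 70
  {Fern, Easton} + {Larch, Oak, Milton, Upland}: 20 + 56 = 76
  {Larch, Easton} + {Fern, Oak, Milton, Upland}: 38 + 41 = 79
  … (31 splits in total)
Best: vehicle 1 Orwell → Easton → Orwell = 14; vehicle 2 Orwell → Fern → Oak → Larch → Milton → Upland → Orwell = 56; combined 70.

70 min — the smallest possible combined total.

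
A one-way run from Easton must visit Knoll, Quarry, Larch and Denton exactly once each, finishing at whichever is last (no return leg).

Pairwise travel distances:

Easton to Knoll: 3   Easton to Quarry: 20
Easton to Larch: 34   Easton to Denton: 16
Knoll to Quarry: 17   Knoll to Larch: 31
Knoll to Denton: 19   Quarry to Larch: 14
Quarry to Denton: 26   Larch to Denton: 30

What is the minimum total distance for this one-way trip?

There are 4! = 24 possible orderings.
Easton→Knoll→Quarry→Larch→Denton: 3+17+14+30 = 64
Easton→Knoll→Quarry→Denton→Larch: 3+17+26+30 = 76
Easton→Knoll→Larch→Quarry→Denton: 3+31+14+26 = 74
Easton→Knoll→Larch→Denton→Quarry: 3+31+30+26 = 90
Easton→Knoll→Denton→Quarry→Larch: 3+19+26+14 = 62
Easton→Knoll→Denton→Larch→Quarry: 3+19+30+14 = 66
Easton→Quarry→Knoll→Larch→Denton: 20+17+31+30 = 98
Easton→Quarry→Knoll→Denton→Larch: 20+17+19+30 = 86
Easton→Quarry→Larch→Knoll→Denton: 20+14+31+19 = 84
Easton→Quarry→Larch→Denton→Knoll: 20+14+30+19 = 83
Easton→Quarry→Denton→Knoll→Larch: 20+26+19+31 = 96
Easton→Quarry→Denton→Larch→Knoll: 20+26+30+31 = 107
Easton→Larch→Knoll→Quarry→Denton: 34+31+17+26 = 108
Easton→Larch→Knoll→Denton→Quarry: 34+31+19+26 = 110
… (10 more)
The minimum is 62.
One shortest path: Easton → Knoll → Denton → Quarry → Larch.

62 — the minimum one-way total.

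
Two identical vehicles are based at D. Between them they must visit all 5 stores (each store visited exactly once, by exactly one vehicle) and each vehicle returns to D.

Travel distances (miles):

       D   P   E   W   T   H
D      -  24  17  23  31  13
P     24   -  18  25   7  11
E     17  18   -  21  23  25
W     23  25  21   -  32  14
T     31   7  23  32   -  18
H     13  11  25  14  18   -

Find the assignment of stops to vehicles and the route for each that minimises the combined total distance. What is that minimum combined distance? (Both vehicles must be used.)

Minimum combined distance: 117 miles.

Check every non-empty split of the stops between the two vehicles; for each half take its own optimal tour:
  {P} + {E, W, T, H}: 48 + 95 = 143
  {E} + {P, W, T, H}: 34 + 86 = 120
  {P, E} + {W, T, H}: 59 + 86 = 145
  {W} + {P, E, T, H}: 46 + 71 = 117
  {P, W} + {E, T, H}: 72 + 71 = 143
  {E, W} + {P, T, H}: 61 + 62 = 123
  … (15 splits in total)
Best: vehicle 1 D → W → D = 46; vehicle 2 D → E → T → P → H → D = 71; combined 117.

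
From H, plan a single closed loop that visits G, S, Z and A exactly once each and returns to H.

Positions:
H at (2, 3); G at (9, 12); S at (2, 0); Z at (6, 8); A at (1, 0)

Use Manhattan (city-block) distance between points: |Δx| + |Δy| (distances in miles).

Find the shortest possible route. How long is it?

H-G-S-Z-A-H: 16+19+12+13+4 = 64
H-G-S-A-Z-H: 16+19+1+13+9 = 58
H-G-Z-S-A-H: 16+7+12+1+4 = 40
H-G-Z-A-S-H: 16+7+13+1+3 = 40
H-G-A-S-Z-H: 16+20+1+12+9 = 58
H-G-A-Z-S-H: 16+20+13+12+3 = 64
H-S-G-Z-A-H: 3+19+7+13+4 = 46
H-S-G-A-Z-H: 3+19+20+13+9 = 64
H-S-Z-G-A-H: 3+12+7+20+4 = 46
H-S-A-G-Z-H: 3+1+20+7+9 = 40
H-Z-G-S-A-H: 9+7+19+1+4 = 40
H-Z-S-G-A-H: 9+12+19+20+4 = 64
The minimum is 40.
One optimal route: H → G → Z → S → A → H (or its reverse).

40 miles — the shortest possible round trip.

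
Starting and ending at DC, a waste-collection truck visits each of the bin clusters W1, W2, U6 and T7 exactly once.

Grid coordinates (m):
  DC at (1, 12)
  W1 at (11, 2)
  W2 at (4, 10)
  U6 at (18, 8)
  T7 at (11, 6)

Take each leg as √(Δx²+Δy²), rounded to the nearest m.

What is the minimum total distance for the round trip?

42 m — the shortest possible round trip.

There are 12 distinct closed tours to check (reversals are equivalent).
DC-W1-W2-U6-T7-DC: 14+11+14+7+12 = 58
DC-W1-W2-T7-U6-DC: 14+11+8+7+17 = 57
DC-W1-U6-W2-T7-DC: 14+9+14+8+12 = 57
DC-W1-U6-T7-W2-DC: 14+9+7+8+4 = 42
DC-W1-T7-W2-U6-DC: 14+4+8+14+17 = 57
DC-W1-T7-U6-W2-DC: 14+4+7+14+4 = 43
DC-W2-W1-U6-T7-DC: 4+11+9+7+12 = 43
DC-W2-W1-T7-U6-DC: 4+11+4+7+17 = 43
DC-W2-U6-W1-T7-DC: 4+14+9+4+12 = 43
DC-W2-T7-W1-U6-DC: 4+8+4+9+17 = 42
DC-U6-W1-W2-T7-DC: 17+9+11+8+12 = 57
DC-U6-W2-W1-T7-DC: 17+14+11+4+12 = 58
The minimum is 42.
One optimal route: DC → W1 → U6 → T7 → W2 → DC (or its reverse).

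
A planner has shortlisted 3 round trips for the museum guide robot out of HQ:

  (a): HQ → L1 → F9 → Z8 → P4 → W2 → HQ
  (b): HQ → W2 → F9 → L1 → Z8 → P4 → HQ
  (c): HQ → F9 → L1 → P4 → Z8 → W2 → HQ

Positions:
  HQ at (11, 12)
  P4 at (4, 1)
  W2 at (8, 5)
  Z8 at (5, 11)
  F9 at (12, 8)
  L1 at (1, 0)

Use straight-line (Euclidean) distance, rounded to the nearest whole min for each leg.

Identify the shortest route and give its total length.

Shortest is (c), total 46 min.

(a): 16 + 14 + 8 + 10 + 6 + 8 = 62
(b): 8 + 5 + 14 + 12 + 10 + 13 = 62
(c): 4 + 14 + 3 + 10 + 7 + 8 = 46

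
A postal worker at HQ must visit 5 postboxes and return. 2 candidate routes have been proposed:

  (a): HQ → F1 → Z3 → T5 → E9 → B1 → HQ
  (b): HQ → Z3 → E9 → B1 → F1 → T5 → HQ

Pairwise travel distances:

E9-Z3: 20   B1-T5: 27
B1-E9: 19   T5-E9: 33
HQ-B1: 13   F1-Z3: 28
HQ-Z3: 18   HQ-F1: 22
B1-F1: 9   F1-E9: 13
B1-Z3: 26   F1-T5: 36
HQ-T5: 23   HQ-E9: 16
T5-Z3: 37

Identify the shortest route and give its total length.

Shortest is (b), total 125.

(a): 22 + 28 + 37 + 33 + 19 + 13 = 152
(b): 18 + 20 + 19 + 9 + 36 + 23 = 125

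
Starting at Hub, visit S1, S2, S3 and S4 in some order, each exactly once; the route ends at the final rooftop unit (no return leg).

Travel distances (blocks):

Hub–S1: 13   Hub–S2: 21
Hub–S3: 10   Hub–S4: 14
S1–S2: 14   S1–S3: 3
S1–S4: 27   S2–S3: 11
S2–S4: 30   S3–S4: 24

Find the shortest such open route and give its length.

55 blocks — the minimum one-way total.

There are 4! = 24 possible orderings.
Hub → S1 → S2 → S3 → S4: 13+14+11+24 = 62
Hub → S1 → S2 → S4 → S3: 13+14+30+24 = 81
Hub → S1 → S3 → S2 → S4: 13+3+11+30 = 57
Hub → S1 → S3 → S4 → S2: 13+3+24+30 = 70
Hub → S1 → S4 → S2 → S3: 13+27+30+11 = 81
Hub → S1 → S4 → S3 → S2: 13+27+24+11 = 75
Hub → S2 → S1 → S3 → S4: 21+14+3+24 = 62
Hub → S2 → S1 → S4 → S3: 21+14+27+24 = 86
Hub → S2 → S3 → S1 → S4: 21+11+3+27 = 62
Hub → S2 → S3 → S4 → S1: 21+11+24+27 = 83
Hub → S2 → S4 → S1 → S3: 21+30+27+3 = 81
Hub → S2 → S4 → S3 → S1: 21+30+24+3 = 78
Hub → S3 → S1 → S2 → S4: 10+3+14+30 = 57
Hub → S3 → S1 → S4 → S2: 10+3+27+30 = 70
… (10 more)
Hub → S4 → S1 → S3 → S2: 14+27+3+11 = 55  ← best
The minimum is 55.
One shortest path: Hub → S4 → S1 → S3 → S2.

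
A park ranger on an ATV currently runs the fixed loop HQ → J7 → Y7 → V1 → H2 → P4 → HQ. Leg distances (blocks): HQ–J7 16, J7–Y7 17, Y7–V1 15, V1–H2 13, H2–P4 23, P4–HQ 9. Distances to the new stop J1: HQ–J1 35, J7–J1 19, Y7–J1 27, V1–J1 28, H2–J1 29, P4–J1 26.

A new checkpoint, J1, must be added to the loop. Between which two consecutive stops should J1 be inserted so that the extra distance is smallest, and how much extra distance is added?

Insertion cost between consecutive stops i–j is d(i,J1) + d(J1,j) − d(i,j):
  between HQ and J7: 35 + 19 − 16 = 38
  between J7 and Y7: 19 + 27 − 17 = 29
  between Y7 and V1: 27 + 28 − 15 = 40
  between V1 and H2: 28 + 29 − 13 = 44
  between H2 and P4: 29 + 26 − 23 = 32
  between P4 and HQ: 26 + 35 − 9 = 52
Cheapest insertion is between J7 and Y7, adding 29.
New total = 93 + 29 = 122.

+29 blocks — insert J1 between J7 and Y7.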